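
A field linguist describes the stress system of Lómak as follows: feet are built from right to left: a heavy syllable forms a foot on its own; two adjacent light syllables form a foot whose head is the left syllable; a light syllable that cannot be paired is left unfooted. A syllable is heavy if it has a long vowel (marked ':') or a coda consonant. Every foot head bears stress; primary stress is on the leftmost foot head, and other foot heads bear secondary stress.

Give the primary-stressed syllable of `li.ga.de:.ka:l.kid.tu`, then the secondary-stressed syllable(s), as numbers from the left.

Weights: 1 li L, 2 ga L, 3 de: H, 4 ka:l H, 5 kid H, 6 tu L.
Parse right to left (heavy = foot alone; LL = one foot; stranded L unfooted): (ˈli.ga) (ˈde:) (ˈka:l) (ˈkid) tu.
Foot heads: 1, 3, 4, 5.
Primary stress on the leftmost head = syllable 1.
Secondary stress on 3, 4, 5: ˈli.ga.ˌde:.ˌka:l.ˌkid.tu.

primary 1, secondary 3, 4, 5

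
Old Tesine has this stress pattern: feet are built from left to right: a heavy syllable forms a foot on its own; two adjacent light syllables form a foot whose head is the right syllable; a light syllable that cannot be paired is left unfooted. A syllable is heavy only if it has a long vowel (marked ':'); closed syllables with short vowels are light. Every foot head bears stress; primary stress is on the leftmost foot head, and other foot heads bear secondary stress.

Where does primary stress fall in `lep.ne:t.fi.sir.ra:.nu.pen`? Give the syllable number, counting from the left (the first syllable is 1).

Weights: 1 lep L, 2 ne:t H, 3 fi L, 4 sir L, 5 ra: H, 6 nu L, 7 pen L.
Parse left to right (heavy = foot alone; LL = one foot; stranded L unfooted): lep (ˈne:t) (fi.ˈsir) (ˈra:) (nu.ˈpen).
Foot heads: 2, 4, 5, 7.
Primary stress on the leftmost head = syllable 2.
Primary stress: syllable 2 → lep.ˈne:t.fi.sir.ra:.nu.pen.

2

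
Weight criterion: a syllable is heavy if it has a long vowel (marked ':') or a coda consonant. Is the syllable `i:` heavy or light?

heavy

`i:`: long vowel, open (no coda). Long vowel → heavy.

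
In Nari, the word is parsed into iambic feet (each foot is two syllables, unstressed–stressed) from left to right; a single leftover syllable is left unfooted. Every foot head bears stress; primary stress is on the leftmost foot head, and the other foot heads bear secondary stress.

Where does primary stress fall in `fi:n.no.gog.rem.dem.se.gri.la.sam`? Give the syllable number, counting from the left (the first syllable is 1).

Parse left to right into iambic (σˈσ) feet: (fi:n.ˈno) (gog.ˈrem) (dem.ˈse) (gri.ˈla) sam. Syllable 9 is left unfooted.
Foot heads (stressed positions): 2, 4, 6, 8.
End Rule Leftmost: primary stress on the leftmost head = syllable 2.
Primary stress: syllable 2 → fi:n.ˈno.gog.rem.dem.se.gri.la.sam.

2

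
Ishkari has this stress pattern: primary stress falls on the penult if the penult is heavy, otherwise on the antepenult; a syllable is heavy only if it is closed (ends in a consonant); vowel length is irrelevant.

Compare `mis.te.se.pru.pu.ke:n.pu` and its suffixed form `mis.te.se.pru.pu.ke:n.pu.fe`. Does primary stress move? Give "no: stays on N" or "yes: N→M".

no: stays on 6

Base `mis.te.se.pru.pu.ke:n.pu` (7 syllables):
  Weights: 5 pu L, 6 ke:n H, 7 pu L.
  The penult (syllable 6, ke:n) is heavy, so it takes stress.
  → primary stress on syllable 6.
Suffixed `mis.te.se.pru.pu.ke:n.pu.fe` (8 syllables):
  Weights: 6 ke:n H, 7 pu L, 8 fe L.
  The penult (syllable 7, pu) is light, so stress falls on the antepenult (syllable 6, ke:n).
  → primary stress on syllable 6.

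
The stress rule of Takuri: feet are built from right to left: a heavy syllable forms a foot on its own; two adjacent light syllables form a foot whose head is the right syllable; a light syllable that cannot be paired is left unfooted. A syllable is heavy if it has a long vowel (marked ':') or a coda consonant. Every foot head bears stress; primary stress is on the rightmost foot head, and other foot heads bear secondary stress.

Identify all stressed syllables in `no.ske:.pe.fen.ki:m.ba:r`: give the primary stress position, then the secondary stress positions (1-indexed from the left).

Weights: 1 no L, 2 ske: H, 3 pe L, 4 fen H, 5 ki:m H, 6 ba:r H.
Parse right to left (heavy = foot alone; LL = one foot; stranded L unfooted): no (ˈske:) pe (ˈfen) (ˈki:m) (ˈba:r).
Foot heads: 2, 4, 5, 6.
Primary stress on the rightmost head = syllable 6.
Secondary stress on 2, 4, 5: no.ˌske:.pe.ˌfen.ˌki:m.ˈba:r.

primary 6, secondary 2, 4, 5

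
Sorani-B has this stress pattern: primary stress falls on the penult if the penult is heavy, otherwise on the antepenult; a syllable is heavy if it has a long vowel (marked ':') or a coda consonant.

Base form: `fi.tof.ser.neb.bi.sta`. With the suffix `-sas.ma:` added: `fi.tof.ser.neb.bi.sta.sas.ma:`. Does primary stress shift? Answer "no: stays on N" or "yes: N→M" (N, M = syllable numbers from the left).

yes: 4→7

Base `fi.tof.ser.neb.bi.sta` (6 syllables):
  Weights: 4 neb H, 5 bi L, 6 sta L.
  The penult (syllable 5, bi) is light, so stress falls on the antepenult (syllable 4, neb).
  → primary stress on syllable 4.
Suffixed `fi.tof.ser.neb.bi.sta.sas.ma:` (8 syllables):
  Weights: 6 sta L, 7 sas H, 8 ma: H.
  The penult (syllable 7, sas) is heavy, so it takes stress.
  → primary stress on syllable 7.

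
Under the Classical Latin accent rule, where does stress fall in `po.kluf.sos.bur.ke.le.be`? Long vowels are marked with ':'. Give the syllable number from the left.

5

Classical Latin: stress the penult if heavy (long vowel or closed), else the antepenult.
Weights: 5 ke L, 6 le L, 7 be L.
The penult (syllable 6, le) is light, so stress falls on the antepenult (syllable 5, ke).
Stress on syllable 5: po.kluf.sos.bur.ˈke.le.be.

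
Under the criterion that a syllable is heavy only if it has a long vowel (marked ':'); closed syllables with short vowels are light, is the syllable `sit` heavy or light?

light

`sit`: short vowel, closed (coda /t/). Short vowel → light.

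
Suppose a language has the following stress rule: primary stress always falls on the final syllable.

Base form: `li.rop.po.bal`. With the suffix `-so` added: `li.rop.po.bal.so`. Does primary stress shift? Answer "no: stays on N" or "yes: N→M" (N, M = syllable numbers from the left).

yes: 4→5

Base `li.rop.po.bal` (4 syllables):
  The word has 4 syllables; the final syllable is syllable 4 (bal).
  → primary stress on syllable 4.
Suffixed `li.rop.po.bal.so` (5 syllables):
  The word has 5 syllables; the final syllable is syllable 5 (so).
  → primary stress on syllable 5.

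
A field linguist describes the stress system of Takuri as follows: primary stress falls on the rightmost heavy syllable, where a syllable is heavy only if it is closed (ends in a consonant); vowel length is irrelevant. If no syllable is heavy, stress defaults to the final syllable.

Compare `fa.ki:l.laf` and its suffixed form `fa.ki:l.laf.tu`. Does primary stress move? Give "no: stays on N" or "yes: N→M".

no: stays on 3

Base `fa.ki:l.laf` (3 syllables):
  Weights: 1 fa L, 2 ki:l H, 3 laf H.
  Heavy syllables in the domain: 2, 3. The rightmost is syllable 3 (laf).
  → primary stress on syllable 3.
Suffixed `fa.ki:l.laf.tu` (4 syllables):
  Weights: 1 fa L, 2 ki:l H, 3 laf H, 4 tu L.
  Heavy syllables in the domain: 2, 3. The rightmost is syllable 3 (laf).
  → primary stress on syllable 3.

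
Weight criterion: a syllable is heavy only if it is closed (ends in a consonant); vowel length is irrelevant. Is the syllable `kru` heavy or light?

`kru`: short vowel, open (no coda). Open (no coda) → light.

light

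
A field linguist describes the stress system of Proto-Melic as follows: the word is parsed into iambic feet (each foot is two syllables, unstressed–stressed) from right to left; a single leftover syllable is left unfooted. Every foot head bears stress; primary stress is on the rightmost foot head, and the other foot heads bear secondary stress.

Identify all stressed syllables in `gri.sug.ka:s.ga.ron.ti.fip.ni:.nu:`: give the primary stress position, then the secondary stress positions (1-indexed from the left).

Parse right to left into iambic (σˈσ) feet: gri (sug.ˈka:s) (ga.ˈron) (ti.ˈfip) (ni:.ˈnu:). Syllable 1 is left unfooted.
Foot heads (stressed positions): 3, 5, 7, 9.
End Rule Rightmost: primary stress on the rightmost head = syllable 9.
Secondary stress on 3, 5, 7: gri.sug.ˌka:s.ga.ˌron.ti.ˌfip.ni:.ˈnu:.

primary 9, secondary 3, 5, 7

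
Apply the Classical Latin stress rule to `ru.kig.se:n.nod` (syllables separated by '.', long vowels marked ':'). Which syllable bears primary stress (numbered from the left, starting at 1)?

Classical Latin: stress the penult if heavy (long vowel or closed), else the antepenult.
Weights: 2 kig H, 3 se:n H, 4 nod H.
The penult (syllable 3, se:n) is heavy, so it takes stress.
Stress on syllable 3: ru.kig.ˈse:n.nod.

3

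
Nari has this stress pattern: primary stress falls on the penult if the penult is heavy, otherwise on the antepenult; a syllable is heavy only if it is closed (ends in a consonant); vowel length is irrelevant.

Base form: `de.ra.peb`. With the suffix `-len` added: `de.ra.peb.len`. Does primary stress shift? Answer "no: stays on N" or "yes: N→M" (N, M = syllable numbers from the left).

Base `de.ra.peb` (3 syllables):
  Weights: 1 de L, 2 ra L, 3 peb H.
  The penult (syllable 2, ra) is light, so stress falls on the antepenult (syllable 1, de).
  → primary stress on syllable 1.
Suffixed `de.ra.peb.len` (4 syllables):
  Weights: 2 ra L, 3 peb H, 4 len H.
  The penult (syllable 3, peb) is heavy, so it takes stress.
  → primary stress on syllable 3.

yes: 1→3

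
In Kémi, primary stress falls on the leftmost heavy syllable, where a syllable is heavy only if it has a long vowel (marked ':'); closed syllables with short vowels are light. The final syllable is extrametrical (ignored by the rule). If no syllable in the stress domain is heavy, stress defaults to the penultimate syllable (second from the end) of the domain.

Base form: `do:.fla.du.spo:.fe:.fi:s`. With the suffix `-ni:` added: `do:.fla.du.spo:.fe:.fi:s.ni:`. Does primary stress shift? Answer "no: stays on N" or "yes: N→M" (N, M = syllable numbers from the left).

Base `do:.fla.du.spo:.fe:.fi:s` (6 syllables):
  The final syllable (6, fi:s) is extrametrical; the stress domain is syllables 1–5.
  Weights: 1 do: H, 2 fla L, 3 du L, 4 spo: H, 5 fe: H.
  Heavy syllables in the domain: 1, 4, 5. The leftmost is syllable 1 (do:).
  → primary stress on syllable 1.
Suffixed `do:.fla.du.spo:.fe:.fi:s.ni:` (7 syllables):
  The final syllable (7, ni:) is extrametrical; the stress domain is syllables 1–6.
  Weights: 1 do: H, 2 fla L, 3 du L, 4 spo: H, 5 fe: H, 6 fi:s H.
  Heavy syllables in the domain: 1, 4, 5, 6. The leftmost is syllable 1 (do:).
  → primary stress on syllable 1.

no: stays on 1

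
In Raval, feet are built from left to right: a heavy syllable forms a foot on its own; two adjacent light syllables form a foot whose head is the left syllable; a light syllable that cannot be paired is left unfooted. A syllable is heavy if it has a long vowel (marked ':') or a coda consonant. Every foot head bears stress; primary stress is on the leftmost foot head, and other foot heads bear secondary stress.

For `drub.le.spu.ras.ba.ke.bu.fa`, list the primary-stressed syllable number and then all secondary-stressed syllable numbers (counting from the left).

primary 1, secondary 2, 4, 5, 7

Weights: 1 drub H, 2 le L, 3 spu L, 4 ras H, 5 ba L, 6 ke L, 7 bu L, 8 fa L.
Parse left to right (heavy = foot alone; LL = one foot; stranded L unfooted): (ˈdrub) (ˈle.spu) (ˈras) (ˈba.ke) (ˈbu.fa).
Foot heads: 1, 2, 4, 5, 7.
Primary stress on the leftmost head = syllable 1.
Secondary stress on 2, 4, 5, 7: ˈdrub.ˌle.spu.ˌras.ˌba.ke.ˌbu.fa.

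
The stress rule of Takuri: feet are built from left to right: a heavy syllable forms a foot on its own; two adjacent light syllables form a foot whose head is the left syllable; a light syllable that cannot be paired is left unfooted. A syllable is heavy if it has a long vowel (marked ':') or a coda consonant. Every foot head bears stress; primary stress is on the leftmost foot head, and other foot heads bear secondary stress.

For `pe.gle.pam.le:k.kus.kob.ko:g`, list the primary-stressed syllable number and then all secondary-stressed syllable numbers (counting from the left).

primary 1, secondary 3, 4, 5, 6, 7

Weights: 1 pe L, 2 gle L, 3 pam H, 4 le:k H, 5 kus H, 6 kob H, 7 ko:g H.
Parse left to right (heavy = foot alone; LL = one foot; stranded L unfooted): (ˈpe.gle) (ˈpam) (ˈle:k) (ˈkus) (ˈkob) (ˈko:g).
Foot heads: 1, 3, 4, 5, 6, 7.
Primary stress on the leftmost head = syllable 1.
Secondary stress on 3, 4, 5, 6, 7: ˈpe.gle.ˌpam.ˌle:k.ˌkus.ˌkob.ˌko:g.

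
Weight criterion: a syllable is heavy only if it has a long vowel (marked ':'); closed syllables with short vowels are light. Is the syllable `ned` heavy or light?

light

`ned`: short vowel, closed (coda /d/). Short vowel → light.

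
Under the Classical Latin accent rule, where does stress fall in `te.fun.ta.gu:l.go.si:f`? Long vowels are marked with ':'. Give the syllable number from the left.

4

Classical Latin: stress the penult if heavy (long vowel or closed), else the antepenult.
Weights: 4 gu:l H, 5 go L, 6 si:f H.
The penult (syllable 5, go) is light, so stress falls on the antepenult (syllable 4, gu:l).
Stress on syllable 4: te.fun.ta.ˈgu:l.go.si:f.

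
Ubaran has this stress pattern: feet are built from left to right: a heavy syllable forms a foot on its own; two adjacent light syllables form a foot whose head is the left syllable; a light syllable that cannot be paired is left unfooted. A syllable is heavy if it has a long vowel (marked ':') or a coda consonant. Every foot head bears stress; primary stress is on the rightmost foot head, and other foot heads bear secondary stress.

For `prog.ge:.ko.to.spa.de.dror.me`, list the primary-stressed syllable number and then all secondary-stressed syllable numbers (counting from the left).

primary 7, secondary 1, 2, 3, 5

Weights: 1 prog H, 2 ge: H, 3 ko L, 4 to L, 5 spa L, 6 de L, 7 dror H, 8 me L.
Parse left to right (heavy = foot alone; LL = one foot; stranded L unfooted): (ˈprog) (ˈge:) (ˈko.to) (ˈspa.de) (ˈdror) me.
Foot heads: 1, 2, 3, 5, 7.
Primary stress on the rightmost head = syllable 7.
Secondary stress on 1, 2, 3, 5: ˌprog.ˌge:.ˌko.to.ˌspa.de.ˈdror.me.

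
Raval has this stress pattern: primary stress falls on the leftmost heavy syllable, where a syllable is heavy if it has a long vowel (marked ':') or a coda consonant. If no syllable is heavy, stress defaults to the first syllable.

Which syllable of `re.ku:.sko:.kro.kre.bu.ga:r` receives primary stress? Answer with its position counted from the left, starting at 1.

2

Weights: 1 re L, 2 ku: H, 3 sko: H, 4 kro L, 5 kre L, 6 bu L, 7 ga:r H.
Heavy syllables in the domain: 2, 3, 7. The leftmost is syllable 2 (ku:).
Primary stress: syllable 2 → re.ˈku:.sko:.kro.kre.bu.ga:r.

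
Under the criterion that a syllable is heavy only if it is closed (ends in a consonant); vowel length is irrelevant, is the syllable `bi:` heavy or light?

`bi:`: long vowel, open (no coda). Open (no coda) → light.

light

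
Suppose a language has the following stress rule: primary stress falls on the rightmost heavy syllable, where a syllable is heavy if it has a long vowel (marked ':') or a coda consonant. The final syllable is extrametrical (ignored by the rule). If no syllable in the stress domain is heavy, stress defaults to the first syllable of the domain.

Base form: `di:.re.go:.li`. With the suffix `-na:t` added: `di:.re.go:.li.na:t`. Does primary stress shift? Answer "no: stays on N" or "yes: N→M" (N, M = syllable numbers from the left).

no: stays on 3

Base `di:.re.go:.li` (4 syllables):
  The final syllable (4, li) is extrametrical; the stress domain is syllables 1–3.
  Weights: 1 di: H, 2 re L, 3 go: H.
  Heavy syllables in the domain: 1, 3. The rightmost is syllable 3 (go:).
  → primary stress on syllable 3.
Suffixed `di:.re.go:.li.na:t` (5 syllables):
  The final syllable (5, na:t) is extrametrical; the stress domain is syllables 1–4.
  Weights: 1 di: H, 2 re L, 3 go: H, 4 li L.
  Heavy syllables in the domain: 1, 3. The rightmost is syllable 3 (go:).
  → primary stress on syllable 3.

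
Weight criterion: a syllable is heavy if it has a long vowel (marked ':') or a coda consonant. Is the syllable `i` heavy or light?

light

`i`: short vowel, open (no coda). Short vowel, open → light.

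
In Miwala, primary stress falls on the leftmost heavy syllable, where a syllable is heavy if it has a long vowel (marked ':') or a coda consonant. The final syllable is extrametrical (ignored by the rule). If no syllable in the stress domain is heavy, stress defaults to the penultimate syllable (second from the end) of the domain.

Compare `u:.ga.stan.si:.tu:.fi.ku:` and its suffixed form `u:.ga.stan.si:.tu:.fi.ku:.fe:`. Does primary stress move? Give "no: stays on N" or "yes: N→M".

Base `u:.ga.stan.si:.tu:.fi.ku:` (7 syllables):
  The final syllable (7, ku:) is extrametrical; the stress domain is syllables 1–6.
  Weights: 1 u: H, 2 ga L, 3 stan H, 4 si: H, 5 tu: H, 6 fi L.
  Heavy syllables in the domain: 1, 3, 4, 5. The leftmost is syllable 1 (u:).
  → primary stress on syllable 1.
Suffixed `u:.ga.stan.si:.tu:.fi.ku:.fe:` (8 syllables):
  The final syllable (8, fe:) is extrametrical; the stress domain is syllables 1–7.
  Weights: 1 u: H, 2 ga L, 3 stan H, 4 si: H, 5 tu: H, 6 fi L, 7 ku: H.
  Heavy syllables in the domain: 1, 3, 4, 5, 7. The leftmost is syllable 1 (u:).
  → primary stress on syllable 1.

no: stays on 1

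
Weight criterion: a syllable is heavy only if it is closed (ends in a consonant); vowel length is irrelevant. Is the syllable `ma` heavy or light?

light

`ma`: short vowel, open (no coda). Open (no coda) → light.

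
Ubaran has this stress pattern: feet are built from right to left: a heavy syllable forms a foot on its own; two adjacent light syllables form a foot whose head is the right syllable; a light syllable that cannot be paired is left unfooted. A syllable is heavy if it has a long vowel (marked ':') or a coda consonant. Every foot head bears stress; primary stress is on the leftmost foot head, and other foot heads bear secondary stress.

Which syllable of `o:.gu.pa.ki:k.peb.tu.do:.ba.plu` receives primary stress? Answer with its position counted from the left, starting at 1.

Weights: 1 o: H, 2 gu L, 3 pa L, 4 ki:k H, 5 peb H, 6 tu L, 7 do: H, 8 ba L, 9 plu L.
Parse right to left (heavy = foot alone; LL = one foot; stranded L unfooted): (ˈo:) (gu.ˈpa) (ˈki:k) (ˈpeb) tu (ˈdo:) (ba.ˈplu).
Foot heads: 1, 3, 4, 5, 7, 9.
Primary stress on the leftmost head = syllable 1.
Primary stress: syllable 1 → ˈo:.gu.pa.ki:k.peb.tu.do:.ba.plu.

1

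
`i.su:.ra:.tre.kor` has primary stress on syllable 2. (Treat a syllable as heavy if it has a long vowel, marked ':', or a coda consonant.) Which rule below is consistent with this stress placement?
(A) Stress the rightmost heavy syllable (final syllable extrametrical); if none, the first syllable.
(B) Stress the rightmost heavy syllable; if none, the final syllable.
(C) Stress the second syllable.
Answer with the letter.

Rule A → syllable 3 (observed: 2).
Rule B → syllable 5 (observed: 2).
Rule C → syllable 2 ✓.

C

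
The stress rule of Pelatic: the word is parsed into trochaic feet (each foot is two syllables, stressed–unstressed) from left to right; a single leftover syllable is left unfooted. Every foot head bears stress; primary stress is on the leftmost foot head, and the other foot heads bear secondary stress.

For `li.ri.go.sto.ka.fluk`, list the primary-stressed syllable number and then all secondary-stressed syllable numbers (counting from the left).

Parse left to right into trochaic (ˈσσ) feet: (ˈli.ri) (ˈgo.sto) (ˈka.fluk).
Foot heads (stressed positions): 1, 3, 5.
End Rule Leftmost: primary stress on the leftmost head = syllable 1.
Secondary stress on 3, 5: ˈli.ri.ˌgo.sto.ˌka.fluk.

primary 1, secondary 3, 5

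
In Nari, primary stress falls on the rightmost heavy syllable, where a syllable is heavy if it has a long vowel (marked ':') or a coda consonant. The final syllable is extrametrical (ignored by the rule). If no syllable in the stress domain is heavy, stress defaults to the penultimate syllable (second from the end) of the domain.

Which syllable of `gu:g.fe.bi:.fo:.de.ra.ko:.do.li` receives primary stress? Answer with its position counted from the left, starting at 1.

The final syllable (9, li) is extrametrical; the stress domain is syllables 1–8.
Weights: 1 gu:g H, 2 fe L, 3 bi: H, 4 fo: H, 5 de L, 6 ra L, 7 ko: H, 8 do L.
Heavy syllables in the domain: 1, 3, 4, 7. The rightmost is syllable 7 (ko:).
Primary stress: syllable 7 → gu:g.fe.bi:.fo:.de.ra.ˈko:.do.li.

7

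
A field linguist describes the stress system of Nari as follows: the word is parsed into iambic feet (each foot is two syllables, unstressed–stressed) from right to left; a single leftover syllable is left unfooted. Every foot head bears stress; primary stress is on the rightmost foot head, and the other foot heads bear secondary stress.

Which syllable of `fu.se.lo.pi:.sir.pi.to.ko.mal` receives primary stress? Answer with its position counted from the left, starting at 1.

9

Parse right to left into iambic (σˈσ) feet: fu (se.ˈlo) (pi:.ˈsir) (pi.ˈto) (ko.ˈmal). Syllable 1 is left unfooted.
Foot heads (stressed positions): 3, 5, 7, 9.
End Rule Rightmost: primary stress on the rightmost head = syllable 9.
Primary stress: syllable 9 → fu.se.lo.pi:.sir.pi.to.ko.ˈmal.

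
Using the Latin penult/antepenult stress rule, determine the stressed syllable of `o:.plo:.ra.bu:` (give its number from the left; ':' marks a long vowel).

2

Classical Latin: stress the penult if heavy (long vowel or closed), else the antepenult.
Weights: 2 plo: H, 3 ra L, 4 bu: H.
The penult (syllable 3, ra) is light, so stress falls on the antepenult (syllable 2, plo:).
Stress on syllable 2: o:.ˈplo:.ra.bu:.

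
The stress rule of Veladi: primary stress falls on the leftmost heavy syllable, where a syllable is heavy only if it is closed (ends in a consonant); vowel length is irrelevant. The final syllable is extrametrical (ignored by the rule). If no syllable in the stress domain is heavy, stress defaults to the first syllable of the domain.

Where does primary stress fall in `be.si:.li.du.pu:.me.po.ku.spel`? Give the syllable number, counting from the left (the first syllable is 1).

The final syllable (9, spel) is extrametrical; the stress domain is syllables 1–8.
Weights: 1 be L, 2 si: L, 3 li L, 4 du L, 5 pu: L, 6 me L, 7 po L, 8 ku L.
No heavy syllable in the domain; default to the first syllable of the domain = syllable 1.
Primary stress: syllable 1 → ˈbe.si:.li.du.pu:.me.po.ku.spel.

1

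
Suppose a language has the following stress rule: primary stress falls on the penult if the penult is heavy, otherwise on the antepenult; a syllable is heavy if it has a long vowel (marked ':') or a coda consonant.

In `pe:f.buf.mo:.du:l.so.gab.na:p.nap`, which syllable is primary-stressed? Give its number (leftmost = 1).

Weights: 6 gab H, 7 na:p H, 8 nap H.
The penult (syllable 7, na:p) is heavy, so it takes stress.
Primary stress: syllable 7 → pe:f.buf.mo:.du:l.so.gab.ˈna:p.nap.

7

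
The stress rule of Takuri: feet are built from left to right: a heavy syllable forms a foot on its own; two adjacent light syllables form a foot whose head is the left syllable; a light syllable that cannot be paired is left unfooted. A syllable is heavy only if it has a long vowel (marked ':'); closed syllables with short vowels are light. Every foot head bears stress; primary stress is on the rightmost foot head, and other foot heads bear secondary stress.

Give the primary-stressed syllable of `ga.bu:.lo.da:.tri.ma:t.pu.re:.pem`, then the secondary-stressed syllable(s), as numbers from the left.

Weights: 1 ga L, 2 bu: H, 3 lo L, 4 da: H, 5 tri L, 6 ma:t H, 7 pu L, 8 re: H, 9 pem L.
Parse left to right (heavy = foot alone; LL = one foot; stranded L unfooted): ga (ˈbu:) lo (ˈda:) tri (ˈma:t) pu (ˈre:) pem.
Foot heads: 2, 4, 6, 8.
Primary stress on the rightmost head = syllable 8.
Secondary stress on 2, 4, 6: ga.ˌbu:.lo.ˌda:.tri.ˌma:t.pu.ˈre:.pem.

primary 8, secondary 2, 4, 6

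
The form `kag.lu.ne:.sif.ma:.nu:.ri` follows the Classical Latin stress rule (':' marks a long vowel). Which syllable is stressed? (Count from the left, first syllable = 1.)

6

Classical Latin: stress the penult if heavy (long vowel or closed), else the antepenult.
Weights: 5 ma: H, 6 nu: H, 7 ri L.
The penult (syllable 6, nu:) is heavy, so it takes stress.
Stress on syllable 6: kag.lu.ne:.sif.ma:.ˈnu:.ri.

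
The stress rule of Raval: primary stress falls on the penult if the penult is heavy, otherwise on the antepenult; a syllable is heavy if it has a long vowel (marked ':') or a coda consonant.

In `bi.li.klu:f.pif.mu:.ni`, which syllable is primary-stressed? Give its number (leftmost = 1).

5

Weights: 4 pif H, 5 mu: H, 6 ni L.
The penult (syllable 5, mu:) is heavy, so it takes stress.
Primary stress: syllable 5 → bi.li.klu:f.pif.ˈmu:.ni.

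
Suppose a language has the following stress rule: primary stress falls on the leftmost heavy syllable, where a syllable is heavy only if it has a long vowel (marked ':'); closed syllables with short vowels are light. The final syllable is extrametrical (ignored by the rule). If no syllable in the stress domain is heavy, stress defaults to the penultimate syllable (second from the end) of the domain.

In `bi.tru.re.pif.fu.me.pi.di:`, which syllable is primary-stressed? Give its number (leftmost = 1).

The final syllable (8, di:) is extrametrical; the stress domain is syllables 1–7.
Weights: 1 bi L, 2 tru L, 3 re L, 4 pif L, 5 fu L, 6 me L, 7 pi L.
No heavy syllable in the domain; default to the penultimate syllable (second from the end) of the domain = syllable 6.
Primary stress: syllable 6 → bi.tru.re.pif.fu.ˈme.pi.di:.

6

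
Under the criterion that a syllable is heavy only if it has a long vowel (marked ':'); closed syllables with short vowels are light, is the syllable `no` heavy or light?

`no`: short vowel, open (no coda). Short vowel → light.

light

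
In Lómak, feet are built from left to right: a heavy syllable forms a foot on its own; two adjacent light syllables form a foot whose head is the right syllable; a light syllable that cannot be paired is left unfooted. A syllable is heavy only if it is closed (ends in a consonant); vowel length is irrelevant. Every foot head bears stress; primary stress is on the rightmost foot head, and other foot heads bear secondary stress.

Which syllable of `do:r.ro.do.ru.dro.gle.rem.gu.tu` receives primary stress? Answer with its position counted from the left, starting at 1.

9

Weights: 1 do:r H, 2 ro L, 3 do L, 4 ru L, 5 dro L, 6 gle L, 7 rem H, 8 gu L, 9 tu L.
Parse left to right (heavy = foot alone; LL = one foot; stranded L unfooted): (ˈdo:r) (ro.ˈdo) (ru.ˈdro) gle (ˈrem) (gu.ˈtu).
Foot heads: 1, 3, 5, 7, 9.
Primary stress on the rightmost head = syllable 9.
Primary stress: syllable 9 → do:r.ro.do.ru.dro.gle.rem.gu.ˈtu.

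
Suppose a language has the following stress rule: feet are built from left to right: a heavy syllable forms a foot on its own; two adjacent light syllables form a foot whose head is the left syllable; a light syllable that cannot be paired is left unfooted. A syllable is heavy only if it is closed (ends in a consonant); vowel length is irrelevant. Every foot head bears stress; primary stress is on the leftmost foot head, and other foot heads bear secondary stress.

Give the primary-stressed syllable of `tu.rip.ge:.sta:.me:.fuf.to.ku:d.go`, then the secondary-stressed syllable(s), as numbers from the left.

primary 2, secondary 3, 6, 8

Weights: 1 tu L, 2 rip H, 3 ge: L, 4 sta: L, 5 me: L, 6 fuf H, 7 to L, 8 ku:d H, 9 go L.
Parse left to right (heavy = foot alone; LL = one foot; stranded L unfooted): tu (ˈrip) (ˈge:.sta:) me: (ˈfuf) to (ˈku:d) go.
Foot heads: 2, 3, 6, 8.
Primary stress on the leftmost head = syllable 2.
Secondary stress on 3, 6, 8: tu.ˈrip.ˌge:.sta:.me:.ˌfuf.to.ˌku:d.go.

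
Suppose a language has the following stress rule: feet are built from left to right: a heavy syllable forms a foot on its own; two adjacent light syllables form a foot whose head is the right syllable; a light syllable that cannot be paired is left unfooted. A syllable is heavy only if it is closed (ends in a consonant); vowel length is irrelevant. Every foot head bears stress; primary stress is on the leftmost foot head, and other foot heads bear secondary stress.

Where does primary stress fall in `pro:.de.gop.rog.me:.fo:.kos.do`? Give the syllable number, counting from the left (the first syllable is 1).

2

Weights: 1 pro: L, 2 de L, 3 gop H, 4 rog H, 5 me: L, 6 fo: L, 7 kos H, 8 do L.
Parse left to right (heavy = foot alone; LL = one foot; stranded L unfooted): (pro:.ˈde) (ˈgop) (ˈrog) (me:.ˈfo:) (ˈkos) do.
Foot heads: 2, 3, 4, 6, 7.
Primary stress on the leftmost head = syllable 2.
Primary stress: syllable 2 → pro:.ˈde.gop.rog.me:.fo:.kos.do.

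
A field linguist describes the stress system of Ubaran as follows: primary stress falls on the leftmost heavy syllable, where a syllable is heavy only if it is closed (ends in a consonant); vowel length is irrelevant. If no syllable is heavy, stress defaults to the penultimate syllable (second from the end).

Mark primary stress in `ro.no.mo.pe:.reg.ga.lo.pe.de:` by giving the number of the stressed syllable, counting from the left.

Weights: 1 ro L, 2 no L, 3 mo L, 4 pe: L, 5 reg H, 6 ga L, 7 lo L, 8 pe L, 9 de: L.
Heavy syllables in the domain: 5. The leftmost is syllable 5 (reg).
Primary stress: syllable 5 → ro.no.mo.pe:.ˈreg.ga.lo.pe.de:.

5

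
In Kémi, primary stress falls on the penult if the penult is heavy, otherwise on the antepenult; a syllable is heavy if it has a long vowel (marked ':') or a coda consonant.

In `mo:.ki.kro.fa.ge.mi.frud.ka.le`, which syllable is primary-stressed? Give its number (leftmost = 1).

Weights: 7 frud H, 8 ka L, 9 le L.
The penult (syllable 8, ka) is light, so stress falls on the antepenult (syllable 7, frud).
Primary stress: syllable 7 → mo:.ki.kro.fa.ge.mi.ˈfrud.ka.le.

7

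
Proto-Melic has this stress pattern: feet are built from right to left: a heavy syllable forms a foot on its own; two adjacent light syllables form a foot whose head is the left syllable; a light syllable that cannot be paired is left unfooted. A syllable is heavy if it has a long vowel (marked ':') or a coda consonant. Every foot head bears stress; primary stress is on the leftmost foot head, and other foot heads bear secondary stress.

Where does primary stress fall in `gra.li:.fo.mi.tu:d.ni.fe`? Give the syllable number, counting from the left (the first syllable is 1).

2

Weights: 1 gra L, 2 li: H, 3 fo L, 4 mi L, 5 tu:d H, 6 ni L, 7 fe L.
Parse right to left (heavy = foot alone; LL = one foot; stranded L unfooted): gra (ˈli:) (ˈfo.mi) (ˈtu:d) (ˈni.fe).
Foot heads: 2, 3, 5, 6.
Primary stress on the leftmost head = syllable 2.
Primary stress: syllable 2 → gra.ˈli:.fo.mi.tu:d.ni.fe.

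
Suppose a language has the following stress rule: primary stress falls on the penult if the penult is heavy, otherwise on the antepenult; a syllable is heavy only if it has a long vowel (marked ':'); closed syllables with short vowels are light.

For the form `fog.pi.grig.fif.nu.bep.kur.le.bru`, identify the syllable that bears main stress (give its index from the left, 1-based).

7

Weights: 7 kur L, 8 le L, 9 bru L.
The penult (syllable 8, le) is light, so stress falls on the antepenult (syllable 7, kur).
Primary stress: syllable 7 → fog.pi.grig.fif.nu.bep.ˈkur.le.bru.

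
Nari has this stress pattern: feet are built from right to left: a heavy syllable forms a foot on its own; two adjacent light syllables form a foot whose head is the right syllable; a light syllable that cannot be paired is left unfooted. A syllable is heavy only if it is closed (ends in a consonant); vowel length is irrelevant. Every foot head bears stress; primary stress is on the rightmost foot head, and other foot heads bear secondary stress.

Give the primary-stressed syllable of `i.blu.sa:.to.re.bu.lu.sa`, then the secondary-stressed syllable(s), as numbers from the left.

Weights: 1 i L, 2 blu L, 3 sa: L, 4 to L, 5 re L, 6 bu L, 7 lu L, 8 sa L.
Parse right to left (heavy = foot alone; LL = one foot; stranded L unfooted): (i.ˈblu) (sa:.ˈto) (re.ˈbu) (lu.ˈsa).
Foot heads: 2, 4, 6, 8.
Primary stress on the rightmost head = syllable 8.
Secondary stress on 2, 4, 6: i.ˌblu.sa:.ˌto.re.ˌbu.lu.ˈsa.

primary 8, secondary 2, 4, 6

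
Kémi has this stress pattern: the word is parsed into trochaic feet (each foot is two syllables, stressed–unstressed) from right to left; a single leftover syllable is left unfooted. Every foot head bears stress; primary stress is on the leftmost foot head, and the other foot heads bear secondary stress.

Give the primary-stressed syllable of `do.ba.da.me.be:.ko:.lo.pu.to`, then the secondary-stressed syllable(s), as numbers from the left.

Parse right to left into trochaic (ˈσσ) feet: do (ˈba.da) (ˈme.be:) (ˈko:.lo) (ˈpu.to). Syllable 1 is left unfooted.
Foot heads (stressed positions): 2, 4, 6, 8.
End Rule Leftmost: primary stress on the leftmost head = syllable 2.
Secondary stress on 4, 6, 8: do.ˈba.da.ˌme.be:.ˌko:.lo.ˌpu.to.

primary 2, secondary 4, 6, 8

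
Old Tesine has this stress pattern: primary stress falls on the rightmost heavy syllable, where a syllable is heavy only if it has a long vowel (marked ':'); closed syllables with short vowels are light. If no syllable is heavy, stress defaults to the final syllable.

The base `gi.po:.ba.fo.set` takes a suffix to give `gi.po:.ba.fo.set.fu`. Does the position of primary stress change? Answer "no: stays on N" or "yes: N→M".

Base `gi.po:.ba.fo.set` (5 syllables):
  Weights: 1 gi L, 2 po: H, 3 ba L, 4 fo L, 5 set L.
  Heavy syllables in the domain: 2. The rightmost is syllable 2 (po:).
  → primary stress on syllable 2.
Suffixed `gi.po:.ba.fo.set.fu` (6 syllables):
  Weights: 1 gi L, 2 po: H, 3 ba L, 4 fo L, 5 set L, 6 fu L.
  Heavy syllables in the domain: 2. The rightmost is syllable 2 (po:).
  → primary stress on syllable 2.

no: stays on 2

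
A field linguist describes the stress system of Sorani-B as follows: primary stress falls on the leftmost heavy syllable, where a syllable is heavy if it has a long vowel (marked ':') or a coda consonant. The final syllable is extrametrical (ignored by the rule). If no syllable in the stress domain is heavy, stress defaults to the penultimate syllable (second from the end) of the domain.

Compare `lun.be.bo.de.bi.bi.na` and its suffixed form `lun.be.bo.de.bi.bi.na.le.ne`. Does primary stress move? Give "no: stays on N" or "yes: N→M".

Base `lun.be.bo.de.bi.bi.na` (7 syllables):
  The final syllable (7, na) is extrametrical; the stress domain is syllables 1–6.
  Weights: 1 lun H, 2 be L, 3 bo L, 4 de L, 5 bi L, 6 bi L.
  Heavy syllables in the domain: 1. The leftmost is syllable 1 (lun).
  → primary stress on syllable 1.
Suffixed `lun.be.bo.de.bi.bi.na.le.ne` (9 syllables):
  The final syllable (9, ne) is extrametrical; the stress domain is syllables 1–8.
  Weights: 1 lun H, 2 be L, 3 bo L, 4 de L, 5 bi L, 6 bi L, 7 na L, 8 le L.
  Heavy syllables in the domain: 1. The leftmost is syllable 1 (lun).
  → primary stress on syllable 1.

no: stays on 1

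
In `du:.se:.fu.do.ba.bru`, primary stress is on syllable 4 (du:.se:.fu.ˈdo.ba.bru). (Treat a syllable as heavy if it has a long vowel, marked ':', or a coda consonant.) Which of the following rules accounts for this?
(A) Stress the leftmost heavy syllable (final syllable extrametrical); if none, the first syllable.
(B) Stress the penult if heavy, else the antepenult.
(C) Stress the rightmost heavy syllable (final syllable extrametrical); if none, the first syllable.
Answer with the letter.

B

Rule A → syllable 1 (observed: 4).
Rule B → syllable 4 ✓.
Rule C → syllable 2 (observed: 4).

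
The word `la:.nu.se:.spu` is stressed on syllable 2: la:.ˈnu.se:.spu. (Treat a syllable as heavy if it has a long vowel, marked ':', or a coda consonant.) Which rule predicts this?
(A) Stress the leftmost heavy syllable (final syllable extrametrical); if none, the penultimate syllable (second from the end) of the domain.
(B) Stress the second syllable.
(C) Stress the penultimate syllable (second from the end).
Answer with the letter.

B

Rule A → syllable 1 (observed: 2).
Rule B → syllable 2 ✓.
Rule C → syllable 3 (observed: 2).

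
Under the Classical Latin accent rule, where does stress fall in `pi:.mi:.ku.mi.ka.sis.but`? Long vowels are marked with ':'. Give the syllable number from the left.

Classical Latin: stress the penult if heavy (long vowel or closed), else the antepenult.
Weights: 5 ka L, 6 sis H, 7 but H.
The penult (syllable 6, sis) is heavy, so it takes stress.
Stress on syllable 6: pi:.mi:.ku.mi.ka.ˈsis.but.

6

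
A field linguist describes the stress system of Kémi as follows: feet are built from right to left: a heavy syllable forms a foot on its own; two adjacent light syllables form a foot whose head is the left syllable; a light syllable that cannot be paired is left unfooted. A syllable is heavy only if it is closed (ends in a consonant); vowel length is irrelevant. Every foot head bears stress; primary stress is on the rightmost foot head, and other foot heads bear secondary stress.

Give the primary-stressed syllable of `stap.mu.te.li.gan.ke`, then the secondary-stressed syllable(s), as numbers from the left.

primary 5, secondary 1, 3

Weights: 1 stap H, 2 mu L, 3 te L, 4 li L, 5 gan H, 6 ke L.
Parse right to left (heavy = foot alone; LL = one foot; stranded L unfooted): (ˈstap) mu (ˈte.li) (ˈgan) ke.
Foot heads: 1, 3, 5.
Primary stress on the rightmost head = syllable 5.
Secondary stress on 1, 3: ˌstap.mu.ˌte.li.ˈgan.ke.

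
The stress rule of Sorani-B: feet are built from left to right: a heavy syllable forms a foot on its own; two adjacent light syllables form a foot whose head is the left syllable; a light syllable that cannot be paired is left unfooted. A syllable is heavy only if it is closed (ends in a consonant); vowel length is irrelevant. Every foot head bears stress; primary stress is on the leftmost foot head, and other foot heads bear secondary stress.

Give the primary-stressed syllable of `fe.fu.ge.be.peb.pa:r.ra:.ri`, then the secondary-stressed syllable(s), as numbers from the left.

primary 1, secondary 3, 5, 6, 7

Weights: 1 fe L, 2 fu L, 3 ge L, 4 be L, 5 peb H, 6 pa:r H, 7 ra: L, 8 ri L.
Parse left to right (heavy = foot alone; LL = one foot; stranded L unfooted): (ˈfe.fu) (ˈge.be) (ˈpeb) (ˈpa:r) (ˈra:.ri).
Foot heads: 1, 3, 5, 6, 7.
Primary stress on the leftmost head = syllable 1.
Secondary stress on 3, 5, 6, 7: ˈfe.fu.ˌge.be.ˌpeb.ˌpa:r.ˌra:.ri.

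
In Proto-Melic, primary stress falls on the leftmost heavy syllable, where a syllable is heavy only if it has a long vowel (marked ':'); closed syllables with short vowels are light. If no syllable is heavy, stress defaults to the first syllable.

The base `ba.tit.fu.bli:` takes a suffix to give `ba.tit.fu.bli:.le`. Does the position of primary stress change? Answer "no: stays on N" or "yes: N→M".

Base `ba.tit.fu.bli:` (4 syllables):
  Weights: 1 ba L, 2 tit L, 3 fu L, 4 bli: H.
  Heavy syllables in the domain: 4. The leftmost is syllable 4 (bli:).
  → primary stress on syllable 4.
Suffixed `ba.tit.fu.bli:.le` (5 syllables):
  Weights: 1 ba L, 2 tit L, 3 fu L, 4 bli: H, 5 le L.
  Heavy syllables in the domain: 4. The leftmost is syllable 4 (bli:).
  → primary stress on syllable 4.

no: stays on 4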